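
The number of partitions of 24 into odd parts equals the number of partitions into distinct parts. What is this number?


Computing partitions of 24 into odd parts (1, 3, 5, ...):
Using the generating function prod_{k>=0} 1/(1-x^(2k+1)),
the count is 122

122


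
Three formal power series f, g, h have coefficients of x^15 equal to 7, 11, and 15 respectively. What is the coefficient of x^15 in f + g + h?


Series addition is componentwise:
7 + 11 + 15
= 33

33


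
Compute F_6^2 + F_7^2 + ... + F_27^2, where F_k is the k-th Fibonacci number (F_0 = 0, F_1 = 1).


There is a standard identity sum_{k=0}^{N} F_k^2 = F_N * F_{N+1} (proved inductively from the telescoping relation F_k^2 = F_k F_{k+1} - F_{k-1} F_k). Then
sum_{k=6}^{27} F_k^2 = F_27 F_28 - F_5 F_6.
Computing: F_27 = 196418, F_28 = 317811, F_5 = 5, F_6 = 8.
Sum = 196418 * 317811 - 5 * 8 = 62423800958.

62423800958


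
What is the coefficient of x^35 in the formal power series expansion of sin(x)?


The Maclaurin series is sin(t) = sum_{k>=0} (-1)^k t^(2k+1) / (2k+1)!, so substituting t = x, only odd powers of x are nonzero, with coefficient of x^(2k+1) equal to (-1)^k / (2k+1)!.
Write 35 = 2*17 + 1, giving the coefficient (-1)^17 / 35! = -1/10333147966386144929666651337523200000000 = -1/10333147966386144929666651337523200000000.

-1/10333147966386144929666651337523200000000


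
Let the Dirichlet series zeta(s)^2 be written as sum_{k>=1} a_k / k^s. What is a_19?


The Dirichlet convolution of the constant function 1 with itself gives (1 * 1)(k) = sum_{d | k} 1 = d(k), the number of positive divisors of k.
Since zeta(s) = sum_{k>=1} 1/k^s, we have zeta(s)^2 = sum_{k>=1} d(k)/k^s, so a_k = d(k).
For k = 19: the divisors are 1, 19.
Count = 2.

2


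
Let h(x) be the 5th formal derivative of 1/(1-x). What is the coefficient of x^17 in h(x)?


Differentiating 5 times: d^5/dx^5 [1/(1-x)] = 5!/(1-x)^6.
The expansion 1/(1-x)^6 = sum_{k>=0} C(k+5, 5) x^k, so the coefficient of x^n in 5!/(1-x)^6 is 5! * C(n+5, 5).
For n = 17: 120 * C(22, 5) = 120 * 26334 = 3160080

3160080


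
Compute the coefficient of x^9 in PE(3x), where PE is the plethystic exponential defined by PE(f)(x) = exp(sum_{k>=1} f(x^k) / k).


With f(x) = 3x, the exponent is sum_{k>=1} 3 x^k / k = 3 * (-ln(1 - x)). Exponentiating:
PE(3x) = exp(-3 ln(1 - x)) = 1/(1 - x)^3.
By the negative binomial expansion, [x^n] 1/(1 - x)^3 = C(n + 2, 2).
For n = 9: C(11, 2) = 55.

55


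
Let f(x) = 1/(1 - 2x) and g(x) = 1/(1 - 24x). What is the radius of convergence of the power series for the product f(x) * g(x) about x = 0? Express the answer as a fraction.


The radius of 1/(1 - 2x) is 1/2 (nearest singularity at x = 1/2), and the radius of 1/(1 - 24x) is 1/24.
The product f(x)*g(x) = 1/((1 - 2x)(1 - 24x)) has singularities at both 1/2 and 1/24, so its radius of convergence is the distance to the nearest one:
min(1/2, 1/24) = 1/24.

1/24


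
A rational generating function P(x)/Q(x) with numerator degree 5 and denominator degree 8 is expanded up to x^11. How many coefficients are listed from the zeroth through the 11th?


Expanding up to x^11 gives the coefficients for x^0, x^1, ..., x^11.
That is 11 + 1 = 12 coefficients in total.

12


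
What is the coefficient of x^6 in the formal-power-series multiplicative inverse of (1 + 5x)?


The inverse is 1/(1 + 5x). Apply the geometric identity 1/(1 - y) = sum_{k>=0} y^k with y = -5x:
1/(1 + 5x) = sum_{k>=0} (-5)^k x^k.
So the coefficient of x^6 is (-5)^6 = 15625.

15625


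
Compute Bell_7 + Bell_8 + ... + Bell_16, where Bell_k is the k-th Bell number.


Recall Bell_k counts set partitions of a k-set (with Bell_0 = 1 by convention).
Bell_7 through Bell_16: 877, 4140, 21147, 115975, 678570, 4213597, 27644437, 190899322, 1382958545, 10480142147
Sum = 877 + 4140 + 21147 + 115975 + 678570 + 4213597 + 27644437 + 190899322 + 1382958545 + 10480142147 = 12086678757.

12086678757


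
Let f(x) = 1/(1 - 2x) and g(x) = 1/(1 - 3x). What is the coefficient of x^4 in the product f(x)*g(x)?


The coefficient of x^n in f*g is the Cauchy product: sum_{k=0}^{n} a^k * b^(n-k).
With a=2, b=3, n=4:
sum_{k=0}^{4} 2^k * 3^(4-k)
= 211

211


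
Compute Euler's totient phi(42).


phi(n) counts integers in [1, n] coprime to n. Using the multiplicative formula phi(n) = n * prod_{p | n} (1 - 1/p):
42 = 2 * 3 * 7, so
phi(42) = 42 * (1 - 1/2) * (1 - 1/3) * (1 - 1/7) = 12.

12


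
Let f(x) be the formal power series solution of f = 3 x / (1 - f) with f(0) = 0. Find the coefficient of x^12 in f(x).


Apply Lagrange inversion: f = 3 x * phi(f) with phi(t) = 1/(1 - t), so
[x^n] f = 3^n * (1/n) [t^(n-1)] phi(t)^n = 3^n * (1/n) [t^(n-1)] (1 - t)^(-n) = 3^n * (1/n) C(2n - 2, n - 1) = 3^n * C_{n-1}.
For n = 12: C_11 = C(22, 11) / 12 = 705432/12 = 58786.
With the 3^12 = 531441 factor, the coefficient is 531441 * 58786 = 31241290626.

31241290626


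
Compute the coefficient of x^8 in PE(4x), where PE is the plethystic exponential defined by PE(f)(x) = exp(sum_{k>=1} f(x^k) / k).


With f(x) = 4x, the exponent is sum_{k>=1} 4 x^k / k = 4 * (-ln(1 - x)). Exponentiating:
PE(4x) = exp(-4 ln(1 - x)) = 1/(1 - x)^4.
By the negative binomial expansion, [x^n] 1/(1 - x)^4 = C(n + 3, 3).
For n = 8: C(11, 3) = 165.

165


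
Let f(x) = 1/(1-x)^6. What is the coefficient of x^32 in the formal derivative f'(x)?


Differentiate: d/dx [ 1/(1-x)^r ] = r / (1-x)^(r+1).
Here r = 6, so f'(x) = 6 / (1-x)^7.
The expansion of 1/(1-x)^(r+1) has coefficient of x^n equal to C(n+r, r).
So the coefficient of x^32 in f'(x) is
6 * C(38, 6) = 6 * 2760681 = 16564086

16564086


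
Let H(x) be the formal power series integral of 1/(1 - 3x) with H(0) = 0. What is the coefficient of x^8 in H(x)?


1/(1 - 3x) = sum_{k>=0} 3^k x^k. Integrating termwise with H(0) = 0:
H(x) = sum_{k>=0} 3^k x^(k+1) / (k+1) = sum_{m>=1} 3^(m-1) x^m / m.
For m = 8: 3^7/8 = 2187/8 = 2187/8.

2187/8


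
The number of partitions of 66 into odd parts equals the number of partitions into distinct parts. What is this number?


Computing partitions of 66 into odd parts (1, 3, 5, ...):
Using the generating function prod_{k>=0} 1/(1-x^(2k+1)),
the count is 20132

20132


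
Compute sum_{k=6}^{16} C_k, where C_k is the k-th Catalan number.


C_6 through C_16: 132, 429, 1430, 4862, 16796, 58786, 208012, 742900, 2674440, 9694845, 35357670
Sum = 132 + 429 + 1430 + 4862 + 16796 + 58786 + 208012 + 742900 + 2674440 + 9694845 + 35357670
= 48760302

48760302


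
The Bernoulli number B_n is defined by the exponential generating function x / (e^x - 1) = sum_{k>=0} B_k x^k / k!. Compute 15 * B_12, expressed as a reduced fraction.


Bernoulli numbers can also be computed recursively via B_0 = 1 and sum_{j=0}^{m} C(m+1, j) B_j = 0 for m >= 1. Odd-index Bernoulli numbers vanish for k >= 3.
Computing B_12 = -691/2730, so 15 * B_12 = 15 * -691/2730 = -691/182.

-691/182


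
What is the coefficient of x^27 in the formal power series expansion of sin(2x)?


The Maclaurin series is sin(t) = sum_{k>=0} (-1)^k t^(2k+1) / (2k+1)!, so substituting t = 2x, only odd powers of x are nonzero, with coefficient of x^(2k+1) equal to (-1)^k 2^(2k+1) / (2k+1)!.
Write 27 = 2*13 + 1, giving the coefficient (-1)^13 * 2^27 / 27! = -134217728/10888869450418352160768000000 = -16/1298054391195577640625.

-16/1298054391195577640625


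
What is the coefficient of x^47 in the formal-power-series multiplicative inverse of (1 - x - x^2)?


Let the inverse be f(x) = sum_{k>=0} a_k x^k. From f(x) * (1 - x - x^2) = 1 and matching coefficients:
 x^0: a_0 = 1.
 x^1: a_1 - a_0 = 0, so a_1 = 1.
 x^k (k >= 2): a_k - a_{k-1} - a_{k-2} = 0, i.e. a_k = a_{k-1} + a_{k-2}.
This is the Fibonacci-type recurrence shifted so that a_0 = a_1 = 1.
Iterating: a_0=1, a_1=1, a_2=2, a_3=3, a_4=5, a_5=8, a_6=13, a_7=21, a_8=34, a_9=55, ...
a_47 = 4807526976.

4807526976


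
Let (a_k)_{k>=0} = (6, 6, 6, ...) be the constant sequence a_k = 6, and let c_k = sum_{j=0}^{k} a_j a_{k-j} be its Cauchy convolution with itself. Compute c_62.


Since a_j = 6 for all j >= 0, the convolution sum becomes
c_k = sum_{j=0}^{k} 6 * 6 = 36 * (k + 1).
Equivalently, the generating function of (a_k) is 6/(1 - x) and its square is 36/(1 - x)^2 = sum_{k>=0} 36(k + 1) x^k.
For k = 62: 36 * 63 = 2268.

2268


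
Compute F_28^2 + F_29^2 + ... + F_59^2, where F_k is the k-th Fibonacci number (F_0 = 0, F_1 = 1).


There is a standard identity sum_{k=0}^{N} F_k^2 = F_N * F_{N+1} (proved inductively from the telescoping relation F_k^2 = F_k F_{k+1} - F_{k-1} F_k). Then
sum_{k=28}^{59} F_k^2 = F_59 F_60 - F_27 F_28.
Computing: F_59 = 956722026041, F_60 = 1548008755920, F_27 = 196418, F_28 = 317811.
Sum = 956722026041 * 1548008755920 - 196418 * 317811 = 1481014073292927829111722.

1481014073292927829111722


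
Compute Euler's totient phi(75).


phi(n) counts integers in [1, n] coprime to n. Using the multiplicative formula phi(n) = n * prod_{p | n} (1 - 1/p):
75 = 3 * 5^2, so
phi(75) = 75 * (1 - 1/3) * (1 - 1/5) = 40.

40


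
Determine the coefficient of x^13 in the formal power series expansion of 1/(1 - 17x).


The geometric series identity gives 1/(1 - c x) = sum_{k>=0} c^k x^k, so the coefficient of x^k is c^k.
Here c = 17 and k = 13.
Computing: 17^13 = 9904578032905937

9904578032905937


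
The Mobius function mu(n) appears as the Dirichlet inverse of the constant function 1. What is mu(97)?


97 = 97 (all distinct primes).
mu(97) = (-1)^1 = -1

-1


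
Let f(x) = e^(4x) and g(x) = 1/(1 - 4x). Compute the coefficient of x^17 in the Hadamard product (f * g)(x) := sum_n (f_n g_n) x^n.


Expanding: f_k = 4^k/k! (from e^(4x)) and g_k = 4^k (from 1/(1 - 4x)). So the Hadamard coefficient (f * g)_k = 4^k 4^k / k! = (16)^k / k!.
For k = 17: 16^17/17! = 295147905179352825856/355687428096000 = 9007199254740992/10854718875.

9007199254740992/10854718875


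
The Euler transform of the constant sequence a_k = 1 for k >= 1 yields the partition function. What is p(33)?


The Euler transform converts the sequence a_k = 1 into the number of integer partitions.
Using the recurrence or dynamic programming:
p(33) = 10143

10143


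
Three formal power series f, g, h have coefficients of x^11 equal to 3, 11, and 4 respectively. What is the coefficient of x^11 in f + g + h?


Series addition is componentwise:
3 + 11 + 4
= 18

18


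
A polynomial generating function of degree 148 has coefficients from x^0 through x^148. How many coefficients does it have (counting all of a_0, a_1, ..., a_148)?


A polynomial of degree 148 takes the form a_0 + a_1 x + ... + a_148 x^148.
The number of coefficients is 148 + 1 = 149.

149


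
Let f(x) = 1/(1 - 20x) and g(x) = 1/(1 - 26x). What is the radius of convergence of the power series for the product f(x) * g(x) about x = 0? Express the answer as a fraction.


The radius of 1/(1 - 20x) is 1/20 (nearest singularity at x = 1/20), and the radius of 1/(1 - 26x) is 1/26.
The product f(x)*g(x) = 1/((1 - 20x)(1 - 26x)) has singularities at both 1/20 and 1/26, so its radius of convergence is the distance to the nearest one:
min(1/20, 1/26) = 1/26.

1/26


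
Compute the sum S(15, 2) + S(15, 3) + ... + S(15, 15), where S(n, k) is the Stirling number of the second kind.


By definition, S(n, k) counts partitions of an n-set into exactly k nonempty blocks.
Computing row n = 15 for k = 2..15:
S(15, k): 16383, 2375101, 42355950, 210766920, 420693273, 408741333, 216627840, 67128490, 12662650, 1479478, 106470, 4550, 105, 1
Sum = 1382958544.

1382958544


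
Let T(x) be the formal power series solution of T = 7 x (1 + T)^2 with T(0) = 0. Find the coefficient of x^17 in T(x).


Apply the Lagrange inversion formula: if T = 7 x * phi(T) with phi(t) = (1 + t)^2, then [x^n] T = 7^n * (1/n) [t^(n-1)] phi(t)^n = 7^n * (1/n) [t^(n-1)] (1 + t)^(2n) = 7^n * (1/n) C(2n, n-1).
Using the identity C(2n, n-1) = C(2n, n) * n / (n+1), the unscaled factor equals C(2n, n) / (n+1) = C_n, the n-th Catalan number.
For n = 17: C_17 = C(34, 17) / 18 = 2333606220/18 = 129644790.
With the 7^17 = 232630513987207 factor, the coefficient is 232630513987207 * 129644790 = 30159334133463514201530.

30159334133463514201530


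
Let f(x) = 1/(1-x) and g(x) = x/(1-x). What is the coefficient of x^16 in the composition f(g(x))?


First simplify the composition: f(g(x)) = 1/(1 - x/(1-x)) = (1-x)/((1-x) - x) = (1-x)/(1-2x).
Now extract the coefficient. Write (1-x)/(1-2x) = 1/(1-2x) - x/(1-2x).
The coefficient of x^n in 1/(1-2x) is 2^n, and in x/(1-2x) is 2^(n-1) (for n >= 1).
So the coefficient of x^16 is 2^16 - 2^15 = 65536 - 32768 = 32768.

32768


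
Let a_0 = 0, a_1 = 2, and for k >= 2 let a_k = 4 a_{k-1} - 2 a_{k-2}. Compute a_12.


Iterating the recurrence forward:
a_0 = 0
a_1 = 2
a_2 = 4*2 - 2*0 = 8
a_3 = 4*8 - 2*2 = 28
a_4 = 4*28 - 2*8 = 96
a_5 = 4*96 - 2*28 = 328
a_6 = 4*328 - 2*96 = 1120
a_7 = 4*1120 - 2*328 = 3824
a_8 = 4*3824 - 2*1120 = 13056
a_9 = 4*13056 - 2*3824 = 44576
a_10 = 4*44576 - 2*13056 = 152192
a_11 = 4*152192 - 2*44576 = 519616
a_12 = 4*519616 - 2*152192 = 1774080
So a_12 = 1774080.

1774080


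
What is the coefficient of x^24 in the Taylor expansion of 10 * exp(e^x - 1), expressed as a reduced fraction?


exp(e^x - 1) = sum_{k>=0} Bell_k x^k / k!, where Bell_k is the k-th Bell number.
So the coefficient of x^24 is 10 * Bell_24 / 24!.
Computing: Bell_24 = 445958869294805289 and 24! = 620448401733239439360000, giving
10 * 445958869294805289/620448401733239439360000 = 148652956431601763/20681613391107981312000.

148652956431601763/20681613391107981312000


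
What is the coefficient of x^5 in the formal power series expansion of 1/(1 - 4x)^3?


The general identity 1/(1 - c x)^r = sum_{k>=0} c^k C(k + r - 1, r - 1) x^k follows by substituting y = c x into 1/(1 - y)^r = sum_{k>=0} C(k + r - 1, r - 1) y^k.
For c = 4, r = 3, k = 5:
4^5 * C(7, 2) = 1024 * 21 = 21504.

21504


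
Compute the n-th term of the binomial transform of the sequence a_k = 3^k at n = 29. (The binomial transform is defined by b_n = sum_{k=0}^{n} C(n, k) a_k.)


With a_k = 3^k, b_n = sum_{k=0}^{n} C(n, k) 3^k = (1 + 3)^n by the binomial theorem.
For n = 29: (1 + 3)^29 = 4^29 = 288230376151711744.

288230376151711744


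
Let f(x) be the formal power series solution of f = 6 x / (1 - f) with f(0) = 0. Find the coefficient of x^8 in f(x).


Apply Lagrange inversion: f = 6 x * phi(f) with phi(t) = 1/(1 - t), so
[x^n] f = 6^n * (1/n) [t^(n-1)] phi(t)^n = 6^n * (1/n) [t^(n-1)] (1 - t)^(-n) = 6^n * (1/n) C(2n - 2, n - 1) = 6^n * C_{n-1}.
For n = 8: C_7 = C(14, 7) / 8 = 3432/8 = 429.
With the 6^8 = 1679616 factor, the coefficient is 1679616 * 429 = 720555264.

720555264


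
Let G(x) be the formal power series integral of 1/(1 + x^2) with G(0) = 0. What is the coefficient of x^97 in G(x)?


1/(1 + x^2) = sum_{j>=0} (-1)^j x^(2j). Integrating termwise with G(0) = 0:
G(x) = sum_{j>=0} (-1)^j x^(2j+1) / (2j+1) = arctan(x).
Only odd powers are nonzero. For x^97 write 97 = 2*48 + 1, giving
(-1)^48 / 97 = 1/97 = 1/97.

1/97


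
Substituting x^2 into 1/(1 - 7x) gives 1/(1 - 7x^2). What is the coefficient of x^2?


The coefficient of x^(2m) in 1/(1 - 7x^2) is 7^m.
With n = 2 = 2*1, the coefficient is 7^1 = 7.

7


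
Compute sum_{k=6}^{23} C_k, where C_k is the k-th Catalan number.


C_6 through C_23: 132, 429, 1430, 4862, 16796, 58786, 208012, 742900, 2674440, 9694845, 35357670, 129644790, 477638700, 1767263190, 6564120420, 24466267020, 91482563640, 343059613650
Sum = 132 + 429 + 1430 + 4862 + 16796 + 58786 + 208012 + 742900 + 2674440 + 9694845 + 35357670 + 129644790 + 477638700 + 1767263190 + 6564120420 + 24466267020 + 91482563640 + 343059613650
= 467995871712

467995871712


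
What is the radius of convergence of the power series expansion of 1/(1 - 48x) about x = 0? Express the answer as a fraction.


Expanding 1/(1 - 48x) = sum_{k>=0} 48^k x^k, the series converges when |48x| < 1, i.e., |x| < 1/48.
So the radius of convergence is 1/48 = 1/48.

1/48


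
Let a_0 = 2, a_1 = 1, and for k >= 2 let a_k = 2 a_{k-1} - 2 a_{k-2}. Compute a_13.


Iterating the recurrence forward:
a_0 = 2
a_1 = 1
a_2 = 2*1 - 2*2 = -2
a_3 = 2*-2 - 2*1 = -6
a_4 = 2*-6 - 2*-2 = -8
a_5 = 2*-8 - 2*-6 = -4
a_6 = 2*-4 - 2*-8 = 8
a_7 = 2*8 - 2*-4 = 24
a_8 = 2*24 - 2*8 = 32
a_9 = 2*32 - 2*24 = 16
a_10 = 2*16 - 2*32 = -32
a_11 = 2*-32 - 2*16 = -96
a_12 = 2*-96 - 2*-32 = -128
a_13 = 2*-128 - 2*-96 = -64
So a_13 = -64.

-64


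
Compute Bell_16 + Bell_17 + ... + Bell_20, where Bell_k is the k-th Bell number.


Recall Bell_k counts set partitions of a k-set (with Bell_0 = 1 by convention).
Bell_16 through Bell_20: 10480142147, 82864869804, 682076806159, 5832742205057, 51724158235372
Sum = 10480142147 + 82864869804 + 682076806159 + 5832742205057 + 51724158235372 = 58332322258539.

58332322258539


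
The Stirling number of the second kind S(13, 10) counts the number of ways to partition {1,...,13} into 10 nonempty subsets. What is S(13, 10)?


Using the explicit formula S(n,k) = (1/k!) sum_{j=0}^{k} (-1)^(k-j) C(k,j) j^n:
S(13, 10) = 39325
Equivalently, S(n,k) is n! times the coefficient of x^n in the EGF (e^x - 1)^k / k!.

39325


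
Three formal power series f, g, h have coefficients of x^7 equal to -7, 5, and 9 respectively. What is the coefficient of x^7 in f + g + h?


Series addition is componentwise:
-7 + 5 + 9
= 7

7


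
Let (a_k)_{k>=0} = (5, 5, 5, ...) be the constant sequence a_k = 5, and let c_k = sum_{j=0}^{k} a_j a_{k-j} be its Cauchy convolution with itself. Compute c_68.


Since a_j = 5 for all j >= 0, the convolution sum becomes
c_k = sum_{j=0}^{k} 5 * 5 = 25 * (k + 1).
Equivalently, the generating function of (a_k) is 5/(1 - x) and its square is 25/(1 - x)^2 = sum_{k>=0} 25(k + 1) x^k.
For k = 68: 25 * 69 = 1725.

1725


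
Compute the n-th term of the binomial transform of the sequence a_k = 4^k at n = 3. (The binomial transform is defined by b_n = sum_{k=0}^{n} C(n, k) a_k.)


With a_k = 4^k, b_n = sum_{k=0}^{n} C(n, k) 4^k = (1 + 4)^n by the binomial theorem.
For n = 3: (1 + 4)^3 = 5^3 = 125.

125


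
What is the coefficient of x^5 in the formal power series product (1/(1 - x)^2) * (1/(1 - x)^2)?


Combine the factors: (1/(1 - x)^2) * (1/(1 - x)^2) = 1/(1 - x)^4.
Then use 1/(1 - x)^r = sum_{k>=0} C(k + r - 1, r - 1) x^k with r = 4 and k = 5:
C(8, 3) = 56.

56


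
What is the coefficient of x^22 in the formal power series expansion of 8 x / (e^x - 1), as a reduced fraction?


The exponential generating function for Bernoulli numbers is
x / (e^x - 1) = sum_{k>=0} B_k x^k / k!.
So the coefficient of x^22 in 8 x / (e^x - 1) is 8 B_22 / 22!.
Computing: B_22 = 854513/138, 22! = 1124000727777607680000, giving
8 * 854513/138 / 1124000727777607680000 = 77683/1762637504923975680000.

77683/1762637504923975680000


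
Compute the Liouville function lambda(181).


The Liouville function is lambda(k) = (-1)^Omega(k), where Omega(k) counts the prime factors of k with multiplicity.
Factoring: 181 = 181, so Omega(181) = 1.
lambda(181) = (-1)^1 = -1.

-1


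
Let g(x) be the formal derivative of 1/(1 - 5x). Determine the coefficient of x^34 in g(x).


Differentiate termwise: d/dx sum_{k>=0} 5^k x^k = sum_{k>=1} k 5^k x^(k-1) = sum_{j>=0} (j+1) 5^(j+1) x^j.
Equivalently, d/dx [1/(1 - 5x)] = 5/(1 - 5x)^2.
For j = 34: 35 * 5^35 = 35 * 2910383045673370361328125 = 101863406598567962646484375.

101863406598567962646484375


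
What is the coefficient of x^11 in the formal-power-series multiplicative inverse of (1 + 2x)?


The inverse is 1/(1 + 2x). Apply the geometric identity 1/(1 - y) = sum_{k>=0} y^k with y = -2x:
1/(1 + 2x) = sum_{k>=0} (-2)^k x^k.
So the coefficient of x^11 is (-2)^11 = -2048.

-2048


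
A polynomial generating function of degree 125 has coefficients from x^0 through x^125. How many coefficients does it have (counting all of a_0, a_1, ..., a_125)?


A polynomial of degree 125 takes the form a_0 + a_1 x + ... + a_125 x^125.
The number of coefficients is 125 + 1 = 126.

126


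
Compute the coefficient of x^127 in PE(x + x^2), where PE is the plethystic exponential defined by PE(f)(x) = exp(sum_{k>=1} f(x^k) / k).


With f(x) = x + x^2, the exponent is sum_{k>=1} (x^k + x^(2k)) / k = -ln(1 - x) - ln(1 - x^2). Exponentiating:
PE(x + x^2) = 1 / ((1 - x)(1 - x^2)).
This is the generating function for partitions of n into parts of size 1 or 2. The number of 2's can be any j in 0..63, and the rest are 1's, so
[x^127] = floor(127/2) + 1 = 64.

64


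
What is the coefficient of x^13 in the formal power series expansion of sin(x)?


The Maclaurin series is sin(t) = sum_{k>=0} (-1)^k t^(2k+1) / (2k+1)!, so substituting t = x, only odd powers of x are nonzero, with coefficient of x^(2k+1) equal to (-1)^k / (2k+1)!.
Write 13 = 2*6 + 1, giving the coefficient (-1)^6 / 13! = 1/6227020800 = 1/6227020800.

1/6227020800


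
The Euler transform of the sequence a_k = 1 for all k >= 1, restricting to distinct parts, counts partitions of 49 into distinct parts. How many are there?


Partitions of 49 into distinct parts can be computed via generating function.
Product (1+x)(1+x^2)(1+x^3)...
The coefficient of x^49 = 3264

3264


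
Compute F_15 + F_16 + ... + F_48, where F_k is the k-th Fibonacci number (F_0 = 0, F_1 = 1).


Use the identity sum_{k=0}^{N} F_k = F_{N+2} - 1 (which follows from F_{k+2} - F_{k+1} = F_k). Then
sum_{k=15}^{48} F_k = (F_{50} - 1) - (F_{16} - 1) = F_{50} - F_{16}.
Computing: F_{50} = 12586269025, F_{16} = 987, so
Sum = 12586269025 - 987 = 12586268038.

12586268038


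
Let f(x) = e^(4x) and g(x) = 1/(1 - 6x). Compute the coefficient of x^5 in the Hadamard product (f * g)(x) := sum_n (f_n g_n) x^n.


Expanding: f_k = 4^k/k! (from e^(4x)) and g_k = 6^k (from 1/(1 - 6x)). So the Hadamard coefficient (f * g)_k = 4^k 6^k / k! = (24)^k / k!.
For k = 5: 24^5/5! = 7962624/120 = 331776/5.

331776/5


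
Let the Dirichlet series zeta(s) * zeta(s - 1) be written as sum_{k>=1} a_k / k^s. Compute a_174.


Convolution gives a_k = sum_{d | k} d * 1 = sum_{d | k} d = sigma(k), the sum of positive divisors of k.
For k = 174, the divisors are 1, 2, 3, 6, 29, 58, 87, 174, so
sigma(174) = 1 + 2 + 3 + 6 + 29 + 58 + 87 + 174 = 360.

360


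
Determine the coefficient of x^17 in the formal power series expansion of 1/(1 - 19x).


The geometric series identity gives 1/(1 - c x) = sum_{k>=0} c^k x^k, so the coefficient of x^k is c^k.
Here c = 19 and k = 17.
Computing: 19^17 = 5480386857784802185939

5480386857784802185939


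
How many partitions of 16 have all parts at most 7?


Using the generating function (1-x)^(-1)(1-x^2)^(-1)...(1-x^7)^(-1),
the coefficient of x^16 counts these restricted partitions.
Result = 164

164


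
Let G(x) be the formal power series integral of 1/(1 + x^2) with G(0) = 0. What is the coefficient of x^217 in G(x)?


1/(1 + x^2) = sum_{j>=0} (-1)^j x^(2j). Integrating termwise with G(0) = 0:
G(x) = sum_{j>=0} (-1)^j x^(2j+1) / (2j+1) = arctan(x).
Only odd powers are nonzero. For x^217 write 217 = 2*108 + 1, giving
(-1)^108 / 217 = 1/217 = 1/217.

1/217


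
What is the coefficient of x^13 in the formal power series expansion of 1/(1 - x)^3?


The negative binomial / multiset identity is
1/(1 - x)^r = sum_{k>=0} C(k + r - 1, r - 1) x^k.
Here r = 3 and k = 13, so the coefficient is
C(13 + 2, 2) = C(15, 2)
= 105

105


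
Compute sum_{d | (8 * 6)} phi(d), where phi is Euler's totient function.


First, 8 * 6 = 48. One classical identity is sum_{d | n} phi(d) = n (each k in [1, n] has a unique gcd with n, and among the k's with gcd(k, n) = n/d there are phi(d) of them). So the sum equals 48. We also verify directly:
Divisors of 48: 1, 2, 3, 4, 6, 8, 12, 16, 24, 48.
phi values: 1, 1, 2, 2, 2, 4, 4, 8, 8, 16.
Sum = 48.

48


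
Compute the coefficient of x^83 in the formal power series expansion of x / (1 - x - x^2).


Let f(x) = sum_{k>=0} a_k x^k. Multiplying f(x) * (1 - x - x^2) = x and matching coefficients gives a_0 = 0, a_1 = 1, and a_k = a_{k-1} + a_{k-2} for k >= 2. These are the Fibonacci numbers F_k.
Iterating from F_0 = 0, F_1 = 1:
F_0=0, F_1=1, F_2=1, F_3=2, F_4=3, F_5=5, F_6=8, F_7=13, F_8=21, F_9=34, ...
F_83 = 99194853094755497.

99194853094755497


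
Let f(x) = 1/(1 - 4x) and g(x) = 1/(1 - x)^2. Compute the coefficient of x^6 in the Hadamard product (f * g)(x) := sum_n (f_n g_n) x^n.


f has coefficients f_k = 4^k. For g = 1/(1 - x)^2 the coefficient is g_k = C(k + 1, 1) = k + 1. The Hadamard coefficient is (f * g)_k = 4^k * (k + 1).
For k = 6: 4^6 * 7 = 4096 * 7 = 28672.

28672


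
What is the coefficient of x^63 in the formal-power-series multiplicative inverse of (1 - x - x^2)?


Let the inverse be f(x) = sum_{k>=0} a_k x^k. From f(x) * (1 - x - x^2) = 1 and matching coefficients:
 x^0: a_0 = 1.
 x^1: a_1 - a_0 = 0, so a_1 = 1.
 x^k (k >= 2): a_k - a_{k-1} - a_{k-2} = 0, i.e. a_k = a_{k-1} + a_{k-2}.
This is the Fibonacci-type recurrence shifted so that a_0 = a_1 = 1.
Iterating: a_0=1, a_1=1, a_2=2, a_3=3, a_4=5, a_5=8, a_6=13, a_7=21, a_8=34, a_9=55, ...
a_63 = 10610209857723.

10610209857723


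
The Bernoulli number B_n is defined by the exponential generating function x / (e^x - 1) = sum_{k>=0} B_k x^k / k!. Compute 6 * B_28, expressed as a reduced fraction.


Bernoulli numbers can also be computed recursively via B_0 = 1 and sum_{j=0}^{m} C(m+1, j) B_j = 0 for m >= 1. Odd-index Bernoulli numbers vanish for k >= 3.
Computing B_28 = -23749461029/870, so 6 * B_28 = 6 * -23749461029/870 = -23749461029/145.

-23749461029/145


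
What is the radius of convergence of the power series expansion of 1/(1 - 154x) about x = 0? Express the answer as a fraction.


Expanding 1/(1 - 154x) = sum_{k>=0} 154^k x^k, the series converges when |154x| < 1, i.e., |x| < 1/154.
So the radius of convergence is 1/154 = 1/154.

1/154


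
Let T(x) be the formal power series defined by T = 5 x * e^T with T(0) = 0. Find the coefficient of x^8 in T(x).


Apply the Lagrange inversion formula: if T = 5 x * phi(T) with phi(t) = e^t, then
[x^n] T = 5^n * (1/n) [t^(n-1)] phi(t)^n = 5^n * (1/n) [t^(n-1)] e^(n t) = 5^n * (1/n) * n^(n-1) / (n-1)! = 5^n * n^(n-1) / n!.
When c = 1 this is the Cayley count of rooted labeled trees on n vertices, divided by n!.
For n = 8: 5^8 * 8^7 / 8! = 390625 * 2097152/40320 = 1280000000/63.

1280000000/63


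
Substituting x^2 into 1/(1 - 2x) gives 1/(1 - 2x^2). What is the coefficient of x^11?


Since 1/(1 - 2x^2) only has even powers of x,
the coefficient of x^11 (odd) is 0.

0


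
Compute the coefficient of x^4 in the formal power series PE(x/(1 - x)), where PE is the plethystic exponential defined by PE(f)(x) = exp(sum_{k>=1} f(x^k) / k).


For f(x) = x/(1 - x) we have
sum_{k>=1} f(x^k) / k = sum_{k>=1} (1/k) * x^k / (1 - x^k) = sum_{k, m >= 1} x^(k m) / k,
which after exponentiating simplifies to
PE(x/(1 - x)) = prod_{k>=1} 1 / (1 - x^k).
This is the generating function for the partition function p(n), so the coefficient of x^4 is p(4).
Computing p(4) by dynamic programming over parts 1, 2, ..., 4: p(4) = 5.

5


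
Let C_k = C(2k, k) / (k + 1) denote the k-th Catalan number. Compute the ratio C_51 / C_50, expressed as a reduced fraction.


Using C_k = (2k)! / (k! (k+1)!), the ratio C_{k+1}/C_k simplifies to
C_{k+1}/C_k = [(2k+2)! / ((k+1)! (k+2)!)] * [k! (k+1)! / (2k)!]
 = (2k+2)(2k+1) / ((k+1)(k+2)) = 2(2k+1) / (k+2).
For k = 50: 2(2*50 + 1) / (50 + 2) = 202/52 = 101/26.

101/26


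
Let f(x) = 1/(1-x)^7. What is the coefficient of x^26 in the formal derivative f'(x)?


Differentiate: d/dx [ 1/(1-x)^r ] = r / (1-x)^(r+1).
Here r = 7, so f'(x) = 7 / (1-x)^8.
The expansion of 1/(1-x)^(r+1) has coefficient of x^n equal to C(n+r, r).
So the coefficient of x^26 in f'(x) is
7 * C(33, 7) = 7 * 4272048 = 29904336

29904336


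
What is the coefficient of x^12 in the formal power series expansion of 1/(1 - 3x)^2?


The general identity 1/(1 - c x)^r = sum_{k>=0} c^k C(k + r - 1, r - 1) x^k follows by substituting y = c x into 1/(1 - y)^r = sum_{k>=0} C(k + r - 1, r - 1) y^k.
For c = 3, r = 2, k = 12:
3^12 * C(13, 1) = 531441 * 13 = 6908733.

6908733


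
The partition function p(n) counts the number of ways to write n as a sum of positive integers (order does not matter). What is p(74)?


Using the generating function prod_{k>=1} 1/(1-x^k), we compute p(74).
By dynamic programming over parts 1 through 74:
p(74) = 7089500

7089500


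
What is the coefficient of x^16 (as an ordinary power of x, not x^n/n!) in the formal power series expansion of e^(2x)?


The exponential series is e^y = sum_{k>=0} y^k / k!. Substituting y = 2x gives
e^(2x) = sum_{k>=0} 2^k x^k / k!.
So the coefficient of x^n is a^n/n! with a = 2, n = 16:
2^16 / 16! = 65536/20922789888000 = 2/638512875

2/638512875


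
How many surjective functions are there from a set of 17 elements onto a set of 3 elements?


By inclusion-exclusion on which target elements are missed, the number of surjections from an n-set onto a k-set is
surj(n, k) = sum_{j=0}^{k} (-1)^j C(k, j) (k - j)^n.
Equivalently surj(n, k) = k! * S(n, k), where S(n, k) is the Stirling number of the second kind.
For n = 17, k = 3:
S(17, 3) = 21457825, so
surj = 3! * 21457825 = 6 * 21457825 = 128746950.

128746950


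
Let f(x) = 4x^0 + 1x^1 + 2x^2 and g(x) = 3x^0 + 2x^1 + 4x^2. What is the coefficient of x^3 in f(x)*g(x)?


Cauchy product at x^3:
1*4 + 2*2
= 8

8


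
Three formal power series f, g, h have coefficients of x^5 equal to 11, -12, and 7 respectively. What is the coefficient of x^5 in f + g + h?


Series addition is componentwise:
11 + -12 + 7
= 6

6


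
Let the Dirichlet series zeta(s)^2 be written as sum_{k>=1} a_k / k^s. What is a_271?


The Dirichlet convolution of the constant function 1 with itself gives (1 * 1)(k) = sum_{d | k} 1 = d(k), the number of positive divisors of k.
Since zeta(s) = sum_{k>=1} 1/k^s, we have zeta(s)^2 = sum_{k>=1} d(k)/k^s, so a_k = d(k).
For k = 271: the divisors are 1, 271.
Count = 2.

2


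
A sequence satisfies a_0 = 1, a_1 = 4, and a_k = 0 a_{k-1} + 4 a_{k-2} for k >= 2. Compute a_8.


The characteristic equation is t^2 - 0 t - 4 = 0, with roots r_1 = 2 and r_2 = -2 (so c_1 = r_1 + r_2, c_2 = -r_1 r_2 as required).
One can use the closed form a_n = A r_1^n + B r_2^n, but direct iteration is more reliable:
a_0 = 1, a_1 = 4, a_2 = 4, a_3 = 16, a_4 = 16, a_5 = 64, a_6 = 64, a_7 = 256, a_8 = 256.
So a_8 = 256.

256


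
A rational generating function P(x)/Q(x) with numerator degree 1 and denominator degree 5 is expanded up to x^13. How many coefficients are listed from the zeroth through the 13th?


Expanding up to x^13 gives the coefficients for x^0, x^1, ..., x^13.
That is 13 + 1 = 14 coefficients in total.

14


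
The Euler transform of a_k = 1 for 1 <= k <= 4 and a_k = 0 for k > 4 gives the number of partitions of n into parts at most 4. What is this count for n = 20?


Partitions of 20 into parts at most 4:
Using generating function (1-x)^(-1)(1-x^2)^(-1)...(1-x^4)^(-1),
the coefficient of x^20 = 108

108


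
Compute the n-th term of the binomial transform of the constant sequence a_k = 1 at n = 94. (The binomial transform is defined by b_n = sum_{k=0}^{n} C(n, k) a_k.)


With a_k = 1 for all k, b_n = sum_{k=0}^{n} C(n, k) = 2^n by the binomial theorem.
For n = 94: 2^94 = 19807040628566084398385987584.

19807040628566084398385987584


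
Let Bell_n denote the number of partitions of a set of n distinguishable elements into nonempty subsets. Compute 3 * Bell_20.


Bell_20 can be computed from the Bell triangle or from Dobinski's identity Bell_n = (1/e) * sum_{k>=0} k^n / k!.
Computing Bell_20 = 51724158235372.
Then 3 * 51724158235372 = 155172474706116.

155172474706116


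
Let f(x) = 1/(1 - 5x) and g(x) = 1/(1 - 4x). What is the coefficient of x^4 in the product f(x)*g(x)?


The coefficient of x^n in f*g is the Cauchy product: sum_{k=0}^{n} a^k * b^(n-k).
With a=5, b=4, n=4:
sum_{k=0}^{4} 5^k * 4^(4-k)
= 2101

2101


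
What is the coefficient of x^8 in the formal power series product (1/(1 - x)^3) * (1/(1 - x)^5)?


Combine the factors: (1/(1 - x)^3) * (1/(1 - x)^5) = 1/(1 - x)^8.
Then use 1/(1 - x)^r = sum_{k>=0} C(k + r - 1, r - 1) x^k with r = 8 and k = 8:
C(15, 7) = 6435.

6435


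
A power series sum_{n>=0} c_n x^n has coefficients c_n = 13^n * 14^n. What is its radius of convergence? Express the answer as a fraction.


By the root test (Cauchy-Hadamard), the radius is R = 1 / limsup_n |c_n|^(1/n).
Here |c_n|^(1/n) = (13^n * 14^n)^(1/n) = 13 * 14 = 182 for all n.
So R = 1/182 = 1/182.

1/182


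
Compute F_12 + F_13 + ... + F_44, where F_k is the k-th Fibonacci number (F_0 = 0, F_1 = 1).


Use the identity sum_{k=0}^{N} F_k = F_{N+2} - 1 (which follows from F_{k+2} - F_{k+1} = F_k). Then
sum_{k=12}^{44} F_k = (F_{46} - 1) - (F_{13} - 1) = F_{46} - F_{13}.
Computing: F_{46} = 1836311903, F_{13} = 233, so
Sum = 1836311903 - 233 = 1836311670.

1836311670


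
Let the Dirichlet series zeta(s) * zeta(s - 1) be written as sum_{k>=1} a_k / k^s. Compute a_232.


Convolution gives a_k = sum_{d | k} d * 1 = sum_{d | k} d = sigma(k), the sum of positive divisors of k.
For k = 232, the divisors are 1, 2, 4, 8, 29, 58, 116, 232, so
sigma(232) = 1 + 2 + 4 + 8 + 29 + 58 + 116 + 232 = 450.

450


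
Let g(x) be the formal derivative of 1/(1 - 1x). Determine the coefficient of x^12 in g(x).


Differentiate termwise: d/dx sum_{k>=0} 1^k x^k = sum_{k>=1} k 1^k x^(k-1) = sum_{j>=0} (j+1) 1^(j+1) x^j.
Equivalently, d/dx [1/(1 - 1x)] = 1/(1 - 1x)^2.
For j = 12: 13 * 1^13 = 13 * 1 = 13.

13


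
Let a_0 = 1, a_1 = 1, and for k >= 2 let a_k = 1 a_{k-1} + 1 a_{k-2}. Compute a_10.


Iterating the recurrence forward:
a_0 = 1
a_1 = 1
a_2 = 1*1 + 1*1 = 2
a_3 = 1*2 + 1*1 = 3
a_4 = 1*3 + 1*2 = 5
a_5 = 1*5 + 1*3 = 8
a_6 = 1*8 + 1*5 = 13
a_7 = 1*13 + 1*8 = 21
a_8 = 1*21 + 1*13 = 34
a_9 = 1*34 + 1*21 = 55
a_10 = 1*55 + 1*34 = 89
So a_10 = 89.

89


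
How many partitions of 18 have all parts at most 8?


Using the generating function (1-x)^(-1)(1-x^2)^(-1)...(1-x^8)^(-1),
the coefficient of x^18 counts these restricted partitions.
Result = 288

288


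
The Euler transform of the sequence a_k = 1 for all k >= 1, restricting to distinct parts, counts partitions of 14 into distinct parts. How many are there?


Partitions of 14 into distinct parts can be computed via generating function.
Product (1+x)(1+x^2)(1+x^3)...
The coefficient of x^14 = 22

22


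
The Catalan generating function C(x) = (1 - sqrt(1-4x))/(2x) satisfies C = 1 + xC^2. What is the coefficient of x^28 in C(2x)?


Substituting x -> 2x scales the n-th coefficient by 2^n, so [x^28] C(2x) = 2^28 * C_28.
C_28 = C(2*28, 28)/(29) = 7648690600760440/29 = 263747951750360.
So 2^28 * 263747951750360 = 268435456 * 263747951750360 = 70799301697173884764160.

70799301697173884764160


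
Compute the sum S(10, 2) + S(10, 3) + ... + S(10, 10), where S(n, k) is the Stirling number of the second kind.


By definition, S(n, k) counts partitions of an n-set into exactly k nonempty blocks.
Computing row n = 10 for k = 2..10:
S(10, k): 511, 9330, 34105, 42525, 22827, 5880, 750, 45, 1
Sum = 115974.

115974


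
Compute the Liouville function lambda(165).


The Liouville function is lambda(k) = (-1)^Omega(k), where Omega(k) counts the prime factors of k with multiplicity.
Factoring: 165 = 3 * 5 * 11, so Omega(165) = 3.
lambda(165) = (-1)^3 = -1.

-1


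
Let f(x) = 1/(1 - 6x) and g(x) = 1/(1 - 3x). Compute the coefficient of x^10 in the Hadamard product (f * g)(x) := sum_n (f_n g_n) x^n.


f has coefficients f_k = 6^k and g has coefficients g_k = 3^k, so the Hadamard product has coefficient (f*g)_k = 6^k * 3^k = 18^k.
For k = 10: 18^10 = 3570467226624.

3570467226624


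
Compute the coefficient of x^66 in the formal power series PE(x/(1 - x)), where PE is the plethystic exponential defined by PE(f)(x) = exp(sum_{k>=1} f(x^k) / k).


For f(x) = x/(1 - x) we have
sum_{k>=1} f(x^k) / k = sum_{k>=1} (1/k) * x^k / (1 - x^k) = sum_{k, m >= 1} x^(k m) / k,
which after exponentiating simplifies to
PE(x/(1 - x)) = prod_{k>=1} 1 / (1 - x^k).
This is the generating function for the partition function p(n), so the coefficient of x^66 is p(66).
Computing p(66) by dynamic programming over parts 1, 2, ..., 66: p(66) = 2323520.

2323520


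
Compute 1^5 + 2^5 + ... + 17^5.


This power sum has a closed form given by Faulhaber's formula
sum_{k=1}^{m} k^p = (1 / (p + 1)) * sum_{j=0}^{p} C(p + 1, j) B_j m^(p + 1 - j),
but for small m direct computation is fastest:
1 + 32 + 243 + 1024 + 3125 + 7776 + 16807 + 32768 + 59049 + 100000 + 161051 + 248832 + 371293 + 537824 + 759375 + 1048576 + 1419857 = 4767633.

4767633


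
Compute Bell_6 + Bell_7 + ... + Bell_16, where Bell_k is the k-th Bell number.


Recall Bell_k counts set partitions of a k-set (with Bell_0 = 1 by convention).
Bell_6 through Bell_16: 203, 877, 4140, 21147, 115975, 678570, 4213597, 27644437, 190899322, 1382958545, 10480142147
Sum = 203 + 877 + 4140 + 21147 + 115975 + 678570 + 4213597 + 27644437 + 190899322 + 1382958545 + 10480142147 = 12086678960.

12086678960


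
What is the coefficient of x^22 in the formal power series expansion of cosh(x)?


The Maclaurin series is cosh(t) = sum_{m>=0} t^(2m) / (2m)!, so substituting t = x, only even powers of x are nonzero, with coefficient of x^(2m) equal to 1 / (2m)!.
For x^22 the coefficient is 1/22! = 1/1124000727777607680000 = 1/1124000727777607680000.

1/1124000727777607680000


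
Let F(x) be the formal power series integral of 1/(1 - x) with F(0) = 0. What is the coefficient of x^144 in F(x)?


1/(1 - x) = sum_{k>=0} x^k. Integrating termwise and using F(0) = 0 gives
F(x) = sum_{k>=0} x^(k+1) / (k+1) = sum_{m>=1} x^m / m = -ln(1 - x).
So the coefficient of x^144 is 1/144 = 1/144.

1/144


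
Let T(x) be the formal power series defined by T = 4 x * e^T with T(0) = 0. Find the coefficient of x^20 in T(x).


Apply the Lagrange inversion formula: if T = 4 x * phi(T) with phi(t) = e^t, then
[x^n] T = 4^n * (1/n) [t^(n-1)] phi(t)^n = 4^n * (1/n) [t^(n-1)] e^(n t) = 4^n * (1/n) * n^(n-1) / (n-1)! = 4^n * n^(n-1) / n!.
When c = 1 this is the Cayley count of rooted labeled trees on n vertices, divided by n!.
For n = 20: 4^20 * 20^19 / 20! = 1099511627776 * 5242880000000000000000000/2432902008176640000 = 35184372088832000000000000000/14849255421.

35184372088832000000000000000/14849255421


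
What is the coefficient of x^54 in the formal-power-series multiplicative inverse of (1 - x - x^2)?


Let the inverse be f(x) = sum_{k>=0} a_k x^k. From f(x) * (1 - x - x^2) = 1 and matching coefficients:
 x^0: a_0 = 1.
 x^1: a_1 - a_0 = 0, so a_1 = 1.
 x^k (k >= 2): a_k - a_{k-1} - a_{k-2} = 0, i.e. a_k = a_{k-1} + a_{k-2}.
This is the Fibonacci-type recurrence shifted so that a_0 = a_1 = 1.
Iterating: a_0=1, a_1=1, a_2=2, a_3=3, a_4=5, a_5=8, a_6=13, a_7=21, a_8=34, a_9=55, ...
a_54 = 139583862445.

139583862445


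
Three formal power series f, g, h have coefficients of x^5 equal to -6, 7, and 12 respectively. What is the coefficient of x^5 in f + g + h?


Series addition is componentwise:
-6 + 7 + 12
= 13

13


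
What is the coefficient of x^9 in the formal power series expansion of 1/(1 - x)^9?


The negative binomial / multiset identity is
1/(1 - x)^r = sum_{k>=0} C(k + r - 1, r - 1) x^k.
Here r = 9 and k = 9, so the coefficient is
C(9 + 8, 8) = C(17, 8)
= 24310

24310


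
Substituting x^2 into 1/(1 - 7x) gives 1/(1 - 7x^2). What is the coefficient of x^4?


The coefficient of x^(2m) in 1/(1 - 7x^2) is 7^m.
With n = 4 = 2*2, the coefficient is 7^2 = 49.

49


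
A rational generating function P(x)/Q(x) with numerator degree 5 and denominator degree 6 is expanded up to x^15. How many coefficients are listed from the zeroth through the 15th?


Expanding up to x^15 gives the coefficients for x^0, x^1, ..., x^15.
That is 15 + 1 = 16 coefficients in total.

16
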